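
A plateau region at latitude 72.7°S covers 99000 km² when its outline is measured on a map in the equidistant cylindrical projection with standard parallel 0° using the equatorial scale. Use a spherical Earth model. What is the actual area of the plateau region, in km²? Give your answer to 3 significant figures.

29400 km²

For the equirectangular projection with φ₀ = 0 (plate carrée), h = 1 along meridians and k = sec φ along parallels.
Areal scale = h·k = 1 × sec φ; at 72.7°, h = 1.000, k = 3.363, so h·k = 3.363.
True area = apparent / (areal scale) = 99000 / 3.363 ≈ 29400 km².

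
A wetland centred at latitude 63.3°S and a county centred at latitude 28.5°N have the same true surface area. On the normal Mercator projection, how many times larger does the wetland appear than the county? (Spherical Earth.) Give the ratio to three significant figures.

Mercator is conformal with k = sec φ, so areal scale = k² = sec²φ.
At 63.3°: sec²(63.3°) = 1/0.4493² = 4.953.
At 28.5°: sec²(28.5°) = 1/0.8788² = 1.295.
Ratio = 4.953/1.295 = cos²(28.5°)/cos²(63.3°) ≈ 3.83.

3.83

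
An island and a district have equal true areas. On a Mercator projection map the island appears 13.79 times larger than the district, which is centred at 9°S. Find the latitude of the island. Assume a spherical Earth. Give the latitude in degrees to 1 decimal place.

74.6°

Mercator areal scale is sec²φ, so apparent-area ratio = sec²φ₁ / sec²φ₂ = cos²φ₂ / cos²φ₁.
cos²φ₂ / cos²φ₁ = 13.79  ⇒  cos φ₁ = cos 9° / √13.79 = 0.9877/3.713 = 0.2660.
φ₁ = arccos(0.2660) ≈ 74.6°.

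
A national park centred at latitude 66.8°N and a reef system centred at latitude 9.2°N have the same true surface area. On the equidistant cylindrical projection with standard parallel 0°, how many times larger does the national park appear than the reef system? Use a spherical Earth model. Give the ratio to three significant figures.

2.51

In the plate carrée (x = Rλ, y = Rφ), meridians are true-scale (h = 1) and parallels are stretched by k = sec φ.
Areal scale at 66.8°: h·k = 1.000 × 2.538 = 2.538.
Areal scale at 9.2°: h·k = 1.000 × 1.013 = 1.013.
Ratio = 2.538/1.013 ≈ 2.51.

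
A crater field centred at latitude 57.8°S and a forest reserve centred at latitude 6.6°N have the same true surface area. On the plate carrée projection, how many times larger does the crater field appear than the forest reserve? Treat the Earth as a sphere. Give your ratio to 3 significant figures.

For the equirectangular projection with φ₀ = 0 (plate carrée), h = 1 along meridians and k = sec φ along parallels.
Areal scale at 57.8°: h·k = 1.000 × 1.877 = 1.877.
Areal scale at 6.6°: h·k = 1.000 × 1.007 = 1.007.
Ratio = 1.877/1.007 ≈ 1.86.

1.86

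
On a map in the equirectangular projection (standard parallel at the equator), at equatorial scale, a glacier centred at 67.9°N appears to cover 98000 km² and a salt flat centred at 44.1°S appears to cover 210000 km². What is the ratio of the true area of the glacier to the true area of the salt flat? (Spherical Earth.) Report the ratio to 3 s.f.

On the plate carrée, areal scale = h·k = 1 × sec φ, so true area = apparent × cos φ.
True area of glacier: 98000 × cos(67.9°) = 98000 × 0.3762 = 36870 km².
True area of salt flat: 210000 × cos(44.1°) = 210000 × 0.7181 = 150800 km².
Ratio = 36870 / 150800 ≈ 0.244.

0.244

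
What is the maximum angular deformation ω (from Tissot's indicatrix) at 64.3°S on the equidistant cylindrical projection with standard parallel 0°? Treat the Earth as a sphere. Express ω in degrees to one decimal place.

In the plate carrée (x = Rλ, y = Rφ), meridians are true-scale (h = 1) and parallels are stretched by k = sec φ.
At 64.3°: h = 1.000, k = 2.306; principal scales a = 2.306, b = 1.000.
sin(ω/2) = (a − b)/(a + b) = 1.306/3.306 = 0.3950, so ω = 2 arcsin(0.3950) ≈ 46.5°.

46.5°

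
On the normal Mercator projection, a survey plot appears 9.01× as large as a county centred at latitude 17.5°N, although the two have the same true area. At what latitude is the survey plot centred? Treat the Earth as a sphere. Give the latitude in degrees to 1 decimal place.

On Mercator, (apparent₁)/(apparent₂) = sec²φ₁ / sec²φ₂ when true areas are equal.
cos²φ₂ / cos²φ₁ = 9.01  ⇒  cos φ₁ = cos 17.5° / √9.01 = 0.9537/3.002 = 0.3177.
φ₁ = arccos(0.3177) ≈ 71.5°.

71.5°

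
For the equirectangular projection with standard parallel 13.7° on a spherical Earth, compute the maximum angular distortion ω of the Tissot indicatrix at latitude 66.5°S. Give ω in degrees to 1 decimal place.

In the equirectangular projection with standard parallel φ₀ = 13.7° (x = Rλ cos φ₀, y = Rφ), meridians are true-scale (h = 1) and the parallel scale is k = cos φ₀ / cos φ.
At 66.5°: h = 1.000, k = 2.436; principal scales a = 2.436, b = 1.000.
sin(ω/2) = (a − b)/(a + b) = 1.436/3.436 = 0.4180, so ω = 2 arcsin(0.4180) ≈ 49.4°.

49.4°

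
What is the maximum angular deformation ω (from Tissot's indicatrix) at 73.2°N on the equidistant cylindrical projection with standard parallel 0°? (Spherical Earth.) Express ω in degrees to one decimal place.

For the equirectangular projection with φ₀ = 0 (plate carrée), h = 1 along meridians and k = sec φ along parallels.
At 73.2°: h = 1.000, k = 3.460; principal scales a = 3.460, b = 1.000.
sin(ω/2) = (a − b)/(a + b) = 2.460/4.460 = 0.5516, so ω = 2 arcsin(0.5516) ≈ 66.9°.

66.9°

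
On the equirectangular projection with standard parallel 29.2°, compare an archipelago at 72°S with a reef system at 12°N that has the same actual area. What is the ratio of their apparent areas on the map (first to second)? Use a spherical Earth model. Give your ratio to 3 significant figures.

The equidistant cylindrical projection with φ₀ = 29.2° has h = 1 (meridians true) and k = cos φ₀ / cos φ along parallels.
Areal scale at 72°: h·k = 1.000 × 2.825 = 2.825.
Areal scale at 12°: h·k = 1.000 × 0.8924 = 0.8924.
Ratio = 2.825/0.8924 ≈ 3.17.

3.17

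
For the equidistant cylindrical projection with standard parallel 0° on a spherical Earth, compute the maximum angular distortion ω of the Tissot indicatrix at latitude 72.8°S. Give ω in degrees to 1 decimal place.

65.9°

Plate carrée maps x = Rλ, y = Rφ. The meridian scale is h = 1 and the parallel scale is k = 1/cos φ = sec φ.
At 72.8°: h = 1.000, k = 3.382; principal scales a = 3.382, b = 1.000.
sin(ω/2) = (a − b)/(a + b) = 2.382/4.382 = 0.5436, so ω = 2 arcsin(0.5436) ≈ 65.9°.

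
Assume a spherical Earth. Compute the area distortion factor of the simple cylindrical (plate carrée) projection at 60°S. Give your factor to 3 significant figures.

2.00

Plate carrée maps x = Rλ, y = Rφ. The meridian scale is h = 1 and the parallel scale is k = 1/cos φ = sec φ.
Areal scale = h·k = 1 × sec φ; at 60°, h = 1.000, k = 2.000, so h·k = 2.000.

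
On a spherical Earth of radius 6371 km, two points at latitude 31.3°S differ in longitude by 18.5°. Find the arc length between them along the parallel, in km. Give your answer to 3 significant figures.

Arc length along a parallel = R cos φ · Δλ (with Δλ in radians).
= 6371 × cos 31.3° × (18.5° × π/180) = 6371 × 0.8545 × 0.3229 ≈ 1760 km.

1760 km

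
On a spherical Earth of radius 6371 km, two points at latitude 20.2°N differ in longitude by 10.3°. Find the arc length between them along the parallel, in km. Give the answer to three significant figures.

Arc length along a parallel = R cos φ · Δλ (with Δλ in radians).
= 6371 × cos 20.2° × (10.3° × π/180) = 6371 × 0.9385 × 0.1798 ≈ 1070 km.

1070 km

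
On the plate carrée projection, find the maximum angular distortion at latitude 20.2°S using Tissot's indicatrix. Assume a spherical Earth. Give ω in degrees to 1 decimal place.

Plate carrée maps x = Rλ, y = Rφ. The meridian scale is h = 1 and the parallel scale is k = 1/cos φ = sec φ.
At 20.2°: h = 1.000, k = 1.066; principal scales a = 1.066, b = 1.000.
sin(ω/2) = (a − b)/(a + b) = 0.06554/2.066 = 0.03173, so ω = 2 arcsin(0.03173) ≈ 3.6°.

3.6°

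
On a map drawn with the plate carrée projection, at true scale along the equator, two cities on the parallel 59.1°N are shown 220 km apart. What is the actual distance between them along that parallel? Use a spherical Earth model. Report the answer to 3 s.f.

113 km

In the plate carrée (x = Rλ, y = Rφ), meridians are true-scale (h = 1) and parallels are stretched by k = sec φ.
Along the parallel at 59.1°, map distances are exaggerated by k = sec 59.1° = 1.947.
True distance = 220 / 1.947 = 220 × cos 59.1° ≈ 113 km.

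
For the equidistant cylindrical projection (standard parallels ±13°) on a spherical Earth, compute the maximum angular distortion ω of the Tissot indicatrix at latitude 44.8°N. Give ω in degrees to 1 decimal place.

The equidistant cylindrical projection with φ₀ = 13° has h = 1 (meridians true) and k = cos φ₀ / cos φ along parallels.
At 44.8°: h = 1.000, k = 1.373; principal scales a = 1.373, b = 1.000.
sin(ω/2) = (a − b)/(a + b) = 0.3732/2.373 = 0.1572, so ω = 2 arcsin(0.1572) ≈ 18.1°.

18.1°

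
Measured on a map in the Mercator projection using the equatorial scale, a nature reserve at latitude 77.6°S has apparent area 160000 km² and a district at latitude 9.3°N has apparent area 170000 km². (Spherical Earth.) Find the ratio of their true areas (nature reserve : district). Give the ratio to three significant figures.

0.0446

Mercator's areal exaggeration is sec²φ; hence true area = (apparent area) · cos²φ.
True area of nature reserve: 160000 × cos²(77.6°) = 160000 × 0.04611 = 7378 km².
True area of district: 170000 × cos²(9.3°) = 170000 × 0.9739 = 165600 km².
Ratio = 7378 / 165600 ≈ 0.0446.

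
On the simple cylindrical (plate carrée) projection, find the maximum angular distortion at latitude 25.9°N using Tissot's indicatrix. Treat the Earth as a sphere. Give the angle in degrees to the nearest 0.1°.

6.1°

Plate carrée maps x = Rλ, y = Rφ. The meridian scale is h = 1 and the parallel scale is k = 1/cos φ = sec φ.
At 25.9°: h = 1.000, k = 1.112; principal scales a = 1.112, b = 1.000.
sin(ω/2) = (a − b)/(a + b) = 0.1117/2.112 = 0.05288, so ω = 2 arcsin(0.05288) ≈ 6.1°.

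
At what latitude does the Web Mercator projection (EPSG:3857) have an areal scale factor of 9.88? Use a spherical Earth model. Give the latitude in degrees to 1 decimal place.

Mercator areal scale is sec²φ.
sec²φ = 9.88  ⇒  cos²φ = 0.1012  ⇒  cos φ = 0.3181.
φ = arccos(0.3181) ≈ 71.4°.

71.4°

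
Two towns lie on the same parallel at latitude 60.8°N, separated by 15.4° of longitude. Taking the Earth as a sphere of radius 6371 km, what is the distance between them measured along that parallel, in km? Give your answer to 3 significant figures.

Arc length along a parallel = R cos φ · Δλ (with Δλ in radians).
= 6371 × cos 60.8° × (15.4° × π/180) = 6371 × 0.4879 × 0.2688 ≈ 835 km.

835 km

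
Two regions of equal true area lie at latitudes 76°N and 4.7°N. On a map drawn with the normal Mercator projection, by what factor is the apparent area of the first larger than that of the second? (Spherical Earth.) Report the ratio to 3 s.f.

Mercator is conformal with k = sec φ, so areal scale = k² = sec²φ.
At 76°: sec²(76°) = 1/0.2419² = 17.09.
At 4.7°: sec²(4.7°) = 1/0.9966² = 1.007.
Ratio = 17.09/1.007 = cos²(4.7°)/cos²(76°) ≈ 17.0.

17.0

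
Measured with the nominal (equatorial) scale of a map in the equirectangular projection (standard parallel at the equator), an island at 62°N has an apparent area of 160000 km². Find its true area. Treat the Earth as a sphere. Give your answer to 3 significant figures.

75100 km²

For the equirectangular projection with φ₀ = 0 (plate carrée), h = 1 along meridians and k = sec φ along parallels.
Areal scale = h·k = 1 × sec φ; at 62°, h = 1.000, k = 2.130, so h·k = 2.130.
True area = apparent / (areal scale) = 160000 / 2.130 ≈ 75100 km².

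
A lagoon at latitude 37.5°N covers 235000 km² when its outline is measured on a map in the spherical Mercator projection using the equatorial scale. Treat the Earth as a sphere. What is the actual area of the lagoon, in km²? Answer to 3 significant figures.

148000 km²

The Mercator projection is conformal; its linear scale factor is the same in every direction and equals sec φ = 1/cos φ.
Areal scale = k² = sec²φ = 1/cos²(37.5°) = 1/0.7934² = 1.589.
True area = apparent / (areal scale) = 235000 / 1.589 ≈ 148000 km².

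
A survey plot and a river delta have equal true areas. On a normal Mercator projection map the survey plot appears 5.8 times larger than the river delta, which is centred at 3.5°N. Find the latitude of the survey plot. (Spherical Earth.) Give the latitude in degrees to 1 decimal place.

For equal true areas on Mercator, apparent areas scale as sec²φ, so the ratio is cos²φ₂ / cos²φ₁.
cos²φ₂ / cos²φ₁ = 5.8  ⇒  cos φ₁ = cos 3.5° / √5.8 = 0.9981/2.408 = 0.4145.
φ₁ = arccos(0.4145) ≈ 65.5°.

65.5°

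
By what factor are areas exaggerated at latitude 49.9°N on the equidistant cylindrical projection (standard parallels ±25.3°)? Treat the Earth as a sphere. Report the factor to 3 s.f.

With standard parallel φ₀ = 25.3°, the equirectangular projection gives x = Rλ cos φ₀, y = Rφ, so h = 1 and k = cos 25.3° / cos φ.
Areal scale = h·k = 1 × cos φ₀ / cos φ; at 49.9°, h = 1.000, k = 1.404, so h·k = 1.404.

1.40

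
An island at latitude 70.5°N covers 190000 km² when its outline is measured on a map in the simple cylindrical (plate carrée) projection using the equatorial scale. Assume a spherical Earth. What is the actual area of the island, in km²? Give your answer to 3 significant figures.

Plate carrée maps x = Rλ, y = Rφ. The meridian scale is h = 1 and the parallel scale is k = 1/cos φ = sec φ.
Areal scale = h·k = 1 × sec φ; at 70.5°, h = 1.000, k = 2.996, so h·k = 2.996.
True area = apparent / (areal scale) = 190000 / 2.996 ≈ 63400 km².

63400 km²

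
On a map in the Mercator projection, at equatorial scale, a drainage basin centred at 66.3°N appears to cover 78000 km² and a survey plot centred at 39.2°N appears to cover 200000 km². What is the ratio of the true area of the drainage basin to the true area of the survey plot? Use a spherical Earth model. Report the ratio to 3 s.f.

Since Mercator area scale is 1/cos²φ, the true area equals the apparent area multiplied by cos²φ.
True area of drainage basin: 78000 × cos²(66.3°) = 78000 × 0.1616 = 12600 km².
True area of survey plot: 200000 × cos²(39.2°) = 200000 × 0.6005 = 120100 km².
Ratio = 12600 / 120100 ≈ 0.105.

0.105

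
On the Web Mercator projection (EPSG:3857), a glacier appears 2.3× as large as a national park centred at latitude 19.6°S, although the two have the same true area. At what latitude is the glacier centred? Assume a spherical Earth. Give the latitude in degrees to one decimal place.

On Mercator, (apparent₁)/(apparent₂) = sec²φ₁ / sec²φ₂ when true areas are equal.
cos²φ₂ / cos²φ₁ = 2.3  ⇒  cos φ₁ = cos 19.6° / √2.3 = 0.9421/1.517 = 0.6212.
φ₁ = arccos(0.6212) ≈ 51.6°.

51.6°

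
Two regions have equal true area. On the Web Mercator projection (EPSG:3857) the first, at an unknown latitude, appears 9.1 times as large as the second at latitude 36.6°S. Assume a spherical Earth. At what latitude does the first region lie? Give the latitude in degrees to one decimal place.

74.6°

On Mercator, (apparent₁)/(apparent₂) = sec²φ₁ / sec²φ₂ when true areas are equal.
cos²φ₂ / cos²φ₁ = 9.1  ⇒  cos φ₁ = cos 36.6° / √9.1 = 0.8028/3.017 = 0.2661.
φ₁ = arccos(0.2661) ≈ 74.6°.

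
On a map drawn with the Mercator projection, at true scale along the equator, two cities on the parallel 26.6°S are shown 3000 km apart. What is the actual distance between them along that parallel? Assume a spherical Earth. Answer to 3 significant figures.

2680 km

Mercator is conformal, so the point scale is isotropic: h = k = sec φ = 1/cos φ.
Along the parallel at 26.6°, map distances are exaggerated by k = sec 26.6° = 1.118.
True distance = 3000 / 1.118 = 3000 × cos 26.6° ≈ 2680 km.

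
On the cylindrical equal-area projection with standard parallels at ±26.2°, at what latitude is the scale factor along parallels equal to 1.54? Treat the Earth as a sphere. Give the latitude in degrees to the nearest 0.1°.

Cylindrical equal-area (φ₀ = 26.2°): h = cos φ / cos 26.2° along meridians, k = cos 26.2° / cos φ along parallels; h·k = 1.
k = cos φ₀ / cos φ = 1.54  ⇒  cos φ = cos 26.2° / 1.54 = 0.5826.
φ = arccos(0.5826) ≈ 54.4°.

54.4°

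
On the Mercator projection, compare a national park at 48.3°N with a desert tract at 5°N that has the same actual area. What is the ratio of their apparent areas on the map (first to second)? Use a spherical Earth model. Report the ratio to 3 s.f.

2.24

On Mercator, area is exaggerated by sec²φ = 1/cos²φ.
At 48.3°: sec²(48.3°) = 1/0.6652² = 2.260.
At 5°: sec²(5°) = 1/0.9962² = 1.008.
Ratio = 2.260/1.008 = cos²(5°)/cos²(48.3°) ≈ 2.24.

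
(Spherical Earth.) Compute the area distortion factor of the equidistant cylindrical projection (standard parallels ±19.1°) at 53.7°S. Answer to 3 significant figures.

With standard parallel φ₀ = 19.1°, the equirectangular projection gives x = Rλ cos φ₀, y = Rφ, so h = 1 and k = cos 19.1° / cos φ.
Areal scale = h·k = 1 × cos φ₀ / cos φ; at 53.7°, h = 1.000, k = 1.596, so h·k = 1.596.

1.60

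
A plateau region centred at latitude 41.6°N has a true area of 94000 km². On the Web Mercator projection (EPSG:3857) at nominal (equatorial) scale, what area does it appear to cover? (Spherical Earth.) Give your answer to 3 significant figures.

For Mercator, h = k = sec φ (a conformal cylindrical projection has a single point scale, 1/cos φ).
Areal scale = k² = sec²φ = 1/cos²(41.6°) = 1/0.7478² = 1.788.
Apparent area = 94000 × 1.788 ≈ 168000 km².

168000 km²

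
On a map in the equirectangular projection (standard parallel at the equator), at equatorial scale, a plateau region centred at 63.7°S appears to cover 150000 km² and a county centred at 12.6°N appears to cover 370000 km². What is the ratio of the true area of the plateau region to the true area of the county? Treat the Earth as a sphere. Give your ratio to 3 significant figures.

0.184

Plate carrée has h = 1 and k = sec φ, giving areal scale sec φ; true area = (apparent area) · cos φ.
True area of plateau region: 150000 × cos(63.7°) = 150000 × 0.4431 = 66460 km².
True area of county: 370000 × cos(12.6°) = 370000 × 0.9759 = 361100 km².
Ratio = 66460 / 361100 ≈ 0.184.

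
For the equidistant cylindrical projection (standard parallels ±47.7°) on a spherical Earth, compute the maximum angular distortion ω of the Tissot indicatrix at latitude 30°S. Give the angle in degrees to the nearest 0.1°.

14.4°

In the equirectangular projection with standard parallel φ₀ = 47.7° (x = Rλ cos φ₀, y = Rφ), meridians are true-scale (h = 1) and the parallel scale is k = cos φ₀ / cos φ.
At 30°: h = 1.000, k = 0.7771; principal scales a = 1.000, b = 0.7771.
sin(ω/2) = (a − b)/(a + b) = 0.2229/1.777 = 0.1254, so ω = 2 arcsin(0.1254) ≈ 14.4°.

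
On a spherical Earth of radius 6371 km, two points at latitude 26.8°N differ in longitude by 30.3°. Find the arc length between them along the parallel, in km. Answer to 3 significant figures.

Arc length along a parallel = R cos φ · Δλ (with Δλ in radians).
= 6371 × cos 26.8° × (30.3° × π/180) = 6371 × 0.8926 × 0.5288 ≈ 3010 km.

3010 km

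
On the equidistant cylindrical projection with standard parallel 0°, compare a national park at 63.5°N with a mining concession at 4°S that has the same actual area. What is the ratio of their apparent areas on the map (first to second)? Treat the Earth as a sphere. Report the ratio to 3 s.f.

2.24

In the plate carrée (x = Rλ, y = Rφ), meridians are true-scale (h = 1) and parallels are stretched by k = sec φ.
Areal scale at 63.5°: h·k = 1.000 × 2.241 = 2.241.
Areal scale at 4°: h·k = 1.000 × 1.002 = 1.002.
Ratio = 2.241/1.002 ≈ 2.24.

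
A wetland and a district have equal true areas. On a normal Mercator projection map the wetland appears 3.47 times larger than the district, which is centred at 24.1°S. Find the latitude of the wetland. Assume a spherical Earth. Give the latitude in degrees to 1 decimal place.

For equal true areas on Mercator, apparent areas scale as sec²φ, so the ratio is cos²φ₂ / cos²φ₁.
cos²φ₂ / cos²φ₁ = 3.47  ⇒  cos φ₁ = cos 24.1° / √3.47 = 0.9128/1.863 = 0.4900.
φ₁ = arccos(0.4900) ≈ 60.7°.

60.7°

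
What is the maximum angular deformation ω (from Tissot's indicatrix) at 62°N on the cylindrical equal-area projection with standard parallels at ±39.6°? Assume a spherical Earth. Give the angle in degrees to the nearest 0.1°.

54.6°

Cylindrical equal-area (φ₀ = 39.6°): h = cos φ / cos 39.6° along meridians, k = cos 39.6° / cos φ along parallels; h·k = 1.
At 62°: h = 0.6093, k = 1.641; principal scales a = 1.641, b = 0.6093.
sin(ω/2) = (a − b)/(a + b) = 1.032/2.251 = 0.4585, so ω = 2 arcsin(0.4585) ≈ 54.6°.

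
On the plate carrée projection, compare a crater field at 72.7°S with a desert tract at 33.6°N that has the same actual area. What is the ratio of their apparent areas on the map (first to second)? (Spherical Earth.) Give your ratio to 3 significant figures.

2.80

For the equirectangular projection with φ₀ = 0 (plate carrée), h = 1 along meridians and k = sec φ along parallels.
Areal scale at 72.7°: h·k = 1.000 × 3.363 = 3.363.
Areal scale at 33.6°: h·k = 1.000 × 1.201 = 1.201.
Ratio = 3.363/1.201 ≈ 2.80.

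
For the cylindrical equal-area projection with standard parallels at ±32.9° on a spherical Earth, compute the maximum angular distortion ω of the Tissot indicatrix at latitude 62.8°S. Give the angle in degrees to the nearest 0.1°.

For cylindrical equal-area with standard parallel φ₀, h = cos φ / cos φ₀ and k = cos φ₀ / cos φ, so h·k = 1.
At 62.8°: h = 0.5444, k = 1.837; principal scales a = 1.837, b = 0.5444.
sin(ω/2) = (a − b)/(a + b) = 1.292/2.381 = 0.5428, so ω = 2 arcsin(0.5428) ≈ 65.7°.

65.7°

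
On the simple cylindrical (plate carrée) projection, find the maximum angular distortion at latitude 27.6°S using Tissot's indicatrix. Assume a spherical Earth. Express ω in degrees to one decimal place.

Plate carrée maps x = Rλ, y = Rφ. The meridian scale is h = 1 and the parallel scale is k = 1/cos φ = sec φ.
At 27.6°: h = 1.000, k = 1.128; principal scales a = 1.128, b = 1.000.
sin(ω/2) = (a − b)/(a + b) = 0.1284/2.128 = 0.06033, so ω = 2 arcsin(0.06033) ≈ 6.9°.

6.9°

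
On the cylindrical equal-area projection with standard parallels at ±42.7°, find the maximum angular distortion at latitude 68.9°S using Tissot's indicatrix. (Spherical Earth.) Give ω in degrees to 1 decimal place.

A cylindrical equal-area projection with standard parallel φ₀ has meridian scale h = cos φ / cos φ₀ and parallel scale k = cos φ₀ / cos φ (so areas are preserved, h·k = 1).
At 68.9°: h = 0.4898, k = 2.041; principal scales a = 2.041, b = 0.4898.
sin(ω/2) = (a − b)/(a + b) = 1.552/2.531 = 0.6130, so ω = 2 arcsin(0.6130) ≈ 75.6°.

75.6°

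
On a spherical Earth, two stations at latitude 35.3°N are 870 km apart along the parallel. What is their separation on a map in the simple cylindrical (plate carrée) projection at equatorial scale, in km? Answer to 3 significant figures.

In the plate carrée (x = Rλ, y = Rφ), meridians are true-scale (h = 1) and parallels are stretched by k = sec φ.
Along the parallel, k = sec 35.3° = 1/0.8161 = 1.225.
Map distance = 870 × 1.225 ≈ 1070 km.

1070 km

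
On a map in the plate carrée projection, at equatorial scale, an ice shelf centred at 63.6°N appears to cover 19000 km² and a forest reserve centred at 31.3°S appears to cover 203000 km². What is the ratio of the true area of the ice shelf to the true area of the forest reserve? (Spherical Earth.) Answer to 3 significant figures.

0.0487

Plate carrée has h = 1 and k = sec φ, giving areal scale sec φ; true area = (apparent area) · cos φ.
True area of ice shelf: 19000 × cos(63.6°) = 19000 × 0.4446 = 8448 km².
True area of forest reserve: 203000 × cos(31.3°) = 203000 × 0.8545 = 173500 km².
Ratio = 8448 / 173500 ≈ 0.0487.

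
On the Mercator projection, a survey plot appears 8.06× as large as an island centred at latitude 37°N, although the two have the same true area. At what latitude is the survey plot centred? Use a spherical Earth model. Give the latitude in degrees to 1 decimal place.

Mercator areal scale is sec²φ, so apparent-area ratio = sec²φ₁ / sec²φ₂ = cos²φ₂ / cos²φ₁.
cos²φ₂ / cos²φ₁ = 8.06  ⇒  cos φ₁ = cos 37° / √8.06 = 0.7986/2.839 = 0.2813.
φ₁ = arccos(0.2813) ≈ 73.7°.

73.7°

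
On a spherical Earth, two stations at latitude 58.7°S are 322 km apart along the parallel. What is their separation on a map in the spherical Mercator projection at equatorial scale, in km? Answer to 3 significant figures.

620 km

Mercator is conformal, so the point scale is isotropic: h = k = sec φ = 1/cos φ.
Along the parallel, k = sec 58.7° = 1/0.5195 = 1.925.
Map distance = 322 × 1.925 ≈ 620 km.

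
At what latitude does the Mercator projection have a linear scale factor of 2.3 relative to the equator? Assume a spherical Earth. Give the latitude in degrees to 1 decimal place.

64.2°

Mercator scale is k = sec φ = 1/cos φ.
1/cos φ = 2.3  ⇒  cos φ = 0.4348  ⇒  φ = arccos(0.4348) ≈ 64.2°.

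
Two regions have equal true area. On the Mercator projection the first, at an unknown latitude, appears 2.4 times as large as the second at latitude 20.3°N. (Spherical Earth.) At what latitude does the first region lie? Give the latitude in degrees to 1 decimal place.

For equal true areas on Mercator, apparent areas scale as sec²φ, so the ratio is cos²φ₂ / cos²φ₁.
cos²φ₂ / cos²φ₁ = 2.4  ⇒  cos φ₁ = cos 20.3° / √2.4 = 0.9379/1.549 = 0.6054.
φ₁ = arccos(0.6054) ≈ 52.7°.

52.7°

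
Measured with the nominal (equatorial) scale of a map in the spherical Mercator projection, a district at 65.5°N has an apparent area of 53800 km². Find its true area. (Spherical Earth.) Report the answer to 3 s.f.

Mercator is conformal, so the point scale is isotropic: h = k = sec φ = 1/cos φ.
Areal scale = k² = sec²φ = 1/cos²(65.5°) = 1/0.4147² = 5.815.
True area = apparent / (areal scale) = 53800 / 5.815 ≈ 9250 km².

9250 km²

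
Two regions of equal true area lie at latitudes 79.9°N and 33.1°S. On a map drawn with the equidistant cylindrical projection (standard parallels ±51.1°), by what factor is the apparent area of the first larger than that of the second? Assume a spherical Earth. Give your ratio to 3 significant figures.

With standard parallel φ₀ = 51.1°, the equirectangular projection gives x = Rλ cos φ₀, y = Rφ, so h = 1 and k = cos 51.1° / cos φ.
Areal scale at 79.9°: h·k = 1.000 × 3.581 = 3.581.
Areal scale at 33.1°: h·k = 1.000 × 0.7496 = 0.7496.
Ratio = 3.581/0.7496 ≈ 4.78.

4.78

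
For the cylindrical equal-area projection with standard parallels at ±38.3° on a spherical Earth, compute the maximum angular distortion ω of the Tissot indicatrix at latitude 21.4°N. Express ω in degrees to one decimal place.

19.5°

For cylindrical equal-area with standard parallel φ₀, h = cos φ / cos φ₀ and k = cos φ₀ / cos φ, so h·k = 1.
At 21.4°: h = 1.186, k = 0.8429; principal scales a = 1.186, b = 0.8429.
sin(ω/2) = (a − b)/(a + b) = 0.3435/2.029 = 0.1693, so ω = 2 arcsin(0.1693) ≈ 19.5°.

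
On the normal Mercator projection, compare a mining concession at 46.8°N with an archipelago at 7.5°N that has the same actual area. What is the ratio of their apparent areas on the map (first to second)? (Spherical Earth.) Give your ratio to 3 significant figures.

On Mercator, area is exaggerated by sec²φ = 1/cos²φ.
At 46.8°: sec²(46.8°) = 1/0.6845² = 2.134.
At 7.5°: sec²(7.5°) = 1/0.9914² = 1.017.
Ratio = 2.134/1.017 = cos²(7.5°)/cos²(46.8°) ≈ 2.10.

2.10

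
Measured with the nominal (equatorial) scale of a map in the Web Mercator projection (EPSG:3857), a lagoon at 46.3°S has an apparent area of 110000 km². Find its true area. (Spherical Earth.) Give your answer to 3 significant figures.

52500 km²

Mercator is conformal, so the point scale is isotropic: h = k = sec φ = 1/cos φ.
Areal scale = k² = sec²φ = 1/cos²(46.3°) = 1/0.6909² = 2.095.
True area = apparent / (areal scale) = 110000 / 2.095 ≈ 52500 km².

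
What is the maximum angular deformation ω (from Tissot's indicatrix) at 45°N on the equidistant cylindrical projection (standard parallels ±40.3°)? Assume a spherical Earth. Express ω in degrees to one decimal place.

4.3°

The equidistant cylindrical projection with φ₀ = 40.3° has h = 1 (meridians true) and k = cos φ₀ / cos φ along parallels.
At 45°: h = 1.000, k = 1.079; principal scales a = 1.079, b = 1.000.
sin(ω/2) = (a − b)/(a + b) = 0.07858/2.079 = 0.03780, so ω = 2 arcsin(0.03780) ≈ 4.3°.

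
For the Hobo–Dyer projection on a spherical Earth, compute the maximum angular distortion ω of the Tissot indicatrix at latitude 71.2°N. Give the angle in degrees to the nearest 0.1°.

Hobo–Dyer is a cylindrical equal-area projection with standard parallels at ±37.5°. A cylindrical equal-area projection with standard parallel φ₀ has meridian scale h = cos φ / cos φ₀ and parallel scale k = cos φ₀ / cos φ (so areas are preserved, h·k = 1).
At 71.2°: h = 0.4062, k = 2.462; principal scales a = 2.462, b = 0.4062.
sin(ω/2) = (a − b)/(a + b) = 2.056/2.868 = 0.7167, so ω = 2 arcsin(0.7167) ≈ 91.6°.

91.6°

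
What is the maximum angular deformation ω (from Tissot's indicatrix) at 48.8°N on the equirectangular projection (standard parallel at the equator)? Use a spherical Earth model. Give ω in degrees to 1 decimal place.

23.7°

Plate carrée maps x = Rλ, y = Rφ. The meridian scale is h = 1 and the parallel scale is k = 1/cos φ = sec φ.
At 48.8°: h = 1.000, k = 1.518; principal scales a = 1.518, b = 1.000.
sin(ω/2) = (a − b)/(a + b) = 0.5182/2.518 = 0.2058, so ω = 2 arcsin(0.2058) ≈ 23.7°.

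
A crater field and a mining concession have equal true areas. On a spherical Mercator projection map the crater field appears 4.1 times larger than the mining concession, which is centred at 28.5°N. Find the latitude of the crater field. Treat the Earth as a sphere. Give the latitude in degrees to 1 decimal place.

Mercator areal scale is sec²φ, so apparent-area ratio = sec²φ₁ / sec²φ₂ = cos²φ₂ / cos²φ₁.
cos²φ₂ / cos²φ₁ = 4.1  ⇒  cos φ₁ = cos 28.5° / √4.1 = 0.8788/2.025 = 0.4340.
φ₁ = arccos(0.4340) ≈ 64.3°.

64.3°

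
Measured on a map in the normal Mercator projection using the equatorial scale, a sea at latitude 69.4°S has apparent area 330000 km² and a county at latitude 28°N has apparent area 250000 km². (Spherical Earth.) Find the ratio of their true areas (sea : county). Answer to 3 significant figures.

Mercator's areal exaggeration is sec²φ; hence true area = (apparent area) · cos²φ.
True area of sea: 330000 × cos²(69.4°) = 330000 × 0.1238 = 40850 km².
True area of county: 250000 × cos²(28°) = 250000 × 0.7796 = 194900 km².
Ratio = 40850 / 194900 ≈ 0.210.

0.210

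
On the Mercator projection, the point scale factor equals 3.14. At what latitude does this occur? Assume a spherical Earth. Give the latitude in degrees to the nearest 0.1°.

Mercator scale is k = sec φ = 1/cos φ.
1/cos φ = 3.14  ⇒  cos φ = 0.3185  ⇒  φ = arccos(0.3185) ≈ 71.4°.

71.4°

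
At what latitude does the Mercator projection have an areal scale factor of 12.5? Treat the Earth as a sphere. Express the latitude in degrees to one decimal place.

73.6°

Mercator areal scale is sec²φ.
sec²φ = 12.5  ⇒  cos²φ = 0.08000  ⇒  cos φ = 0.2828.
φ = arccos(0.2828) ≈ 73.6°.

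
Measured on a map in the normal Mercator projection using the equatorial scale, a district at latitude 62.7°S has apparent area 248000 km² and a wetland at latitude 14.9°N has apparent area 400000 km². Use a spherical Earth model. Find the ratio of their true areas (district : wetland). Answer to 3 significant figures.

On Mercator the areal scale is sec²φ, so true area = apparent × cos²φ.
True area of district: 248000 × cos²(62.7°) = 248000 × 0.2104 = 52170 km².
True area of wetland: 400000 × cos²(14.9°) = 400000 × 0.9339 = 373600 km².
Ratio = 52170 / 373600 ≈ 0.140.

0.140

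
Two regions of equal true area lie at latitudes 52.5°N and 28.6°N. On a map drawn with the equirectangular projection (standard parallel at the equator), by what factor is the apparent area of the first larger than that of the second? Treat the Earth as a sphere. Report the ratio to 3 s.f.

For the equirectangular projection with φ₀ = 0 (plate carrée), h = 1 along meridians and k = sec φ along parallels.
Areal scale at 52.5°: h·k = 1.000 × 1.643 = 1.643.
Areal scale at 28.6°: h·k = 1.000 × 1.139 = 1.139.
Ratio = 1.643/1.139 ≈ 1.44.

1.44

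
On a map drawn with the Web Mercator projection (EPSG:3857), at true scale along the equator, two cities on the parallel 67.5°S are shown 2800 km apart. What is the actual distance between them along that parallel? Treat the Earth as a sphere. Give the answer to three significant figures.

The Mercator projection is conformal; its linear scale factor is the same in every direction and equals sec φ = 1/cos φ.
Along the parallel at 67.5°, map distances are exaggerated by k = sec 67.5° = 2.613.
True distance = 2800 / 2.613 = 2800 × cos 67.5° ≈ 1070 km.

1070 km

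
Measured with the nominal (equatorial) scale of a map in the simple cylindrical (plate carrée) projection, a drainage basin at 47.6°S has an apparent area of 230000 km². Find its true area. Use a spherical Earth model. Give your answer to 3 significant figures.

155000 km²

For the equirectangular projection with φ₀ = 0 (plate carrée), h = 1 along meridians and k = sec φ along parallels.
Areal scale = h·k = 1 × sec φ; at 47.6°, h = 1.000, k = 1.483, so h·k = 1.483.
True area = apparent / (areal scale) = 230000 / 1.483 ≈ 155000 km².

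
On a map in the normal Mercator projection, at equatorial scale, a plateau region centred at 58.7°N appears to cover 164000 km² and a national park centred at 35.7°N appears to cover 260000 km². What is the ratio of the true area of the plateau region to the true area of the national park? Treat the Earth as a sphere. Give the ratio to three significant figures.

Mercator's areal exaggeration is sec²φ; hence true area = (apparent area) · cos²φ.
True area of plateau region: 164000 × cos²(58.7°) = 164000 × 0.2699 = 44260 km².
True area of national park: 260000 × cos²(35.7°) = 260000 × 0.6595 = 171500 km².
Ratio = 44260 / 171500 ≈ 0.258.

0.258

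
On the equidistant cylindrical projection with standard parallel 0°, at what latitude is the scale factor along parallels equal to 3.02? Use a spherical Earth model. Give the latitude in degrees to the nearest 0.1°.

70.7°

Plate carrée: h = 1, k = sec φ along parallels.
sec φ = 3.02  ⇒  cos φ = 0.3311  ⇒  φ ≈ 70.7°.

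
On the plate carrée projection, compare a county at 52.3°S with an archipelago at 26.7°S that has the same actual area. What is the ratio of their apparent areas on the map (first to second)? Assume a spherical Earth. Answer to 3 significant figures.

1.46

In the plate carrée (x = Rλ, y = Rφ), meridians are true-scale (h = 1) and parallels are stretched by k = sec φ.
Areal scale at 52.3°: h·k = 1.000 × 1.635 = 1.635.
Areal scale at 26.7°: h·k = 1.000 × 1.119 = 1.119.
Ratio = 1.635/1.119 ≈ 1.46.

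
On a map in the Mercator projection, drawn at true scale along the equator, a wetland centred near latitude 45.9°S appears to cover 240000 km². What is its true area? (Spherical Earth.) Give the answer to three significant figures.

116000 km²

The Mercator projection is conformal; its linear scale factor is the same in every direction and equals sec φ = 1/cos φ.
Areal scale = k² = sec²φ = 1/cos²(45.9°) = 1/0.6959² = 2.065.
True area = apparent / (areal scale) = 240000 / 2.065 ≈ 116000 km².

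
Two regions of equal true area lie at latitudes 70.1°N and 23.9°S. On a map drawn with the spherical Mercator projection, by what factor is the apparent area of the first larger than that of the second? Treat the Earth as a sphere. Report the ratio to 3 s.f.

7.21

Mercator is conformal with k = sec φ, so areal scale = k² = sec²φ.
At 70.1°: sec²(70.1°) = 1/0.3404² = 8.631.
At 23.9°: sec²(23.9°) = 1/0.9143² = 1.196.
Ratio = 8.631/1.196 = cos²(23.9°)/cos²(70.1°) ≈ 7.21.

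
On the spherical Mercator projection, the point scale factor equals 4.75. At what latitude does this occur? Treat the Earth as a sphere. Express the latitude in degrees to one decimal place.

Mercator scale is k = sec φ = 1/cos φ.
1/cos φ = 4.75  ⇒  cos φ = 0.2105  ⇒  φ = arccos(0.2105) ≈ 77.8°.

77.8°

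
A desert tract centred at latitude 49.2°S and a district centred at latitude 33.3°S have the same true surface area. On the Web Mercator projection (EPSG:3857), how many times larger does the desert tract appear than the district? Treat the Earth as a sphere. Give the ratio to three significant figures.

On Mercator, area is exaggerated by sec²φ = 1/cos²φ.
At 49.2°: sec²(49.2°) = 1/0.6534² = 2.342.
At 33.3°: sec²(33.3°) = 1/0.8358² = 1.431.
Ratio = 2.342/1.431 = cos²(33.3°)/cos²(49.2°) ≈ 1.64.

1.64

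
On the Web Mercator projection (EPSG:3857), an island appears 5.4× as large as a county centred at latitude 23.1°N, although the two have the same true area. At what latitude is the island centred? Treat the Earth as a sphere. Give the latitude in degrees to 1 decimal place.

Mercator areal scale is sec²φ, so apparent-area ratio = sec²φ₁ / sec²φ₂ = cos²φ₂ / cos²φ₁.
cos²φ₂ / cos²φ₁ = 5.4  ⇒  cos φ₁ = cos 23.1° / √5.4 = 0.9198/2.324 = 0.3958.
φ₁ = arccos(0.3958) ≈ 66.7°.

66.7°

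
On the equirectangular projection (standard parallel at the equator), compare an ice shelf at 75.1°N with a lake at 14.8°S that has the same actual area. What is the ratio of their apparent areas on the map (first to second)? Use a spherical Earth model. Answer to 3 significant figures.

3.76

For the equirectangular projection with φ₀ = 0 (plate carrée), h = 1 along meridians and k = sec φ along parallels.
Areal scale at 75.1°: h·k = 1.000 × 3.889 = 3.889.
Areal scale at 14.8°: h·k = 1.000 × 1.034 = 1.034.
Ratio = 3.889/1.034 ≈ 3.76.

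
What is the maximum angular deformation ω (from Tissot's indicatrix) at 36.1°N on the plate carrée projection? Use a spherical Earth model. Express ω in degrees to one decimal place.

Plate carrée maps x = Rλ, y = Rφ. The meridian scale is h = 1 and the parallel scale is k = 1/cos φ = sec φ.
At 36.1°: h = 1.000, k = 1.238; principal scales a = 1.238, b = 1.000.
sin(ω/2) = (a − b)/(a + b) = 0.2376/2.238 = 0.1062, so ω = 2 arcsin(0.1062) ≈ 12.2°.

12.2°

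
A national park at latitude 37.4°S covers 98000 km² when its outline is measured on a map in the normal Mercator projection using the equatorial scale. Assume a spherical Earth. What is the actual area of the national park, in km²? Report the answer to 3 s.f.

61800 km²

For Mercator, h = k = sec φ (a conformal cylindrical projection has a single point scale, 1/cos φ).
Areal scale = k² = sec²φ = 1/cos²(37.4°) = 1/0.7944² = 1.585.
True area = apparent / (areal scale) = 98000 / 1.585 ≈ 61800 km².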